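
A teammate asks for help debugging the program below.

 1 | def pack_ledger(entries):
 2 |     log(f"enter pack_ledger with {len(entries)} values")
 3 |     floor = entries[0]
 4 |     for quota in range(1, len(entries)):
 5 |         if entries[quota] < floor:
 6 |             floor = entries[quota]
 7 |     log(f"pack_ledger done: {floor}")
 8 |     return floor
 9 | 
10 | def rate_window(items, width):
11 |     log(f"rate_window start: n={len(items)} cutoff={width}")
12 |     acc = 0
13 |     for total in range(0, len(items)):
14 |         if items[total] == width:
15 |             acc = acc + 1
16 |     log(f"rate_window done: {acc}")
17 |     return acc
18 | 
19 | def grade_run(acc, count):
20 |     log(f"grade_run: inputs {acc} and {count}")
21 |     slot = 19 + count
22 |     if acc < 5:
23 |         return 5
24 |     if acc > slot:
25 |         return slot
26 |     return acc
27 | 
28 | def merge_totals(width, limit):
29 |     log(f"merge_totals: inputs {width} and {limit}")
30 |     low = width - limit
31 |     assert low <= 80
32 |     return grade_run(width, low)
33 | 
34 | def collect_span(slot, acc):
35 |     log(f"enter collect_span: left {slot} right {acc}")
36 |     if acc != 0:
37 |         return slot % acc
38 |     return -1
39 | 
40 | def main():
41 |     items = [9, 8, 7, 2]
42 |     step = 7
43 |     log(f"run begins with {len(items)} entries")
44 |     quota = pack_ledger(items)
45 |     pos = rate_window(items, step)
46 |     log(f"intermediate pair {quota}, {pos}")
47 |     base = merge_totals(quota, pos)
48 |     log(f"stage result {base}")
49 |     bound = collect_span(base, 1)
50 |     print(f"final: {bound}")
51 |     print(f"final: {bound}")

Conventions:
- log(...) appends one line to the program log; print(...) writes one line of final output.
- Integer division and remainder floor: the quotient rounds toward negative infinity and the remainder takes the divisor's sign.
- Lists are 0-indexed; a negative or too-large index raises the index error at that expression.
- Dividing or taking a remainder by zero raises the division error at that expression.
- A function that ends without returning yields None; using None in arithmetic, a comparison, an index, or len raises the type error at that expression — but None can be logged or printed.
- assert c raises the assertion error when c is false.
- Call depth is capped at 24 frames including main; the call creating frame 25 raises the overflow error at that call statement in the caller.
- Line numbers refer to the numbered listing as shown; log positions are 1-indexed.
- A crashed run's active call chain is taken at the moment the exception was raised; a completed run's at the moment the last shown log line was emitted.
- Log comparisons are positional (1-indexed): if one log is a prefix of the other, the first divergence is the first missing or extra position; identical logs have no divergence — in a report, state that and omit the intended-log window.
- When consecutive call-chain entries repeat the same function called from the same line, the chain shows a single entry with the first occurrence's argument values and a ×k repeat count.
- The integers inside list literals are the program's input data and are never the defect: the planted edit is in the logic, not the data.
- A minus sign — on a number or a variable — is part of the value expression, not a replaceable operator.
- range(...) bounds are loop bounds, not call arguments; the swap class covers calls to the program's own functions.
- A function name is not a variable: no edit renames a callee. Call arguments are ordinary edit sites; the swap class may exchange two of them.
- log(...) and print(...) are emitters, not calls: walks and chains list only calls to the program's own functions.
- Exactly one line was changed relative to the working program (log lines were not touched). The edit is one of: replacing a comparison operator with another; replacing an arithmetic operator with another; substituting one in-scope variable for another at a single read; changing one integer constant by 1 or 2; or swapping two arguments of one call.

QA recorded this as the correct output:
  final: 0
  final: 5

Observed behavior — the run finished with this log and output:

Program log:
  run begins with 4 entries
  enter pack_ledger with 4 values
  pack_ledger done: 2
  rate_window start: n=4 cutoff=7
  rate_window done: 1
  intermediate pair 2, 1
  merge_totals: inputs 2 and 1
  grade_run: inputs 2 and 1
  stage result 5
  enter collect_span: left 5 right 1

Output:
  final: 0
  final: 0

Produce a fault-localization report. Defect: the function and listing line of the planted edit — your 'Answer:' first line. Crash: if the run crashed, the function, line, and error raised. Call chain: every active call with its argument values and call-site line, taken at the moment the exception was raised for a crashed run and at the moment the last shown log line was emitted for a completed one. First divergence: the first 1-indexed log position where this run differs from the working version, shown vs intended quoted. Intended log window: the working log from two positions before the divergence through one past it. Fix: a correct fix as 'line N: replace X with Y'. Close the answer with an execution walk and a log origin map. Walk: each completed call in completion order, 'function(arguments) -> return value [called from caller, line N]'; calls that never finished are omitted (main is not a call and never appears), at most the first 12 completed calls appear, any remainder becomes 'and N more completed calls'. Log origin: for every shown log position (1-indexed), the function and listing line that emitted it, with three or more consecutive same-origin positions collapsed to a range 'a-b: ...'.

Answer: the defect is in main at line 51.
The tell: The two runs log identically and part ways only at the printed values.
Call chain: main -> collect_span(5, 1) (called at line 49).
First divergence: there is none — every log position agrees.
Execution walk:
  pack_ledger([9, 8, 7, 2]) -> 2  [called from main, line 44]
  rate_window([9, 8, 7, 2], 7) -> 1  [called from main, line 45]
  grade_run(2, 1) -> 5  [called from merge_totals, line 32]
  merge_totals(2, 1) -> 5  [called from main, line 47]
  collect_span(5, 1) -> 0  [called from main, line 49]
Log origins:
  1: emitted by main (line 43)
  2: emitted by pack_ledger (line 2)
  3: emitted by pack_ledger (line 7)
  4: emitted by rate_window (line 11)
  5: emitted by rate_window (line 16)
  6: emitted by main (line 46)
  7: emitted by merge_totals (line 29)
  8: emitted by grade_run (line 20)
  9: emitted by main (line 48)
  10: emitted by collect_span (line 35)
A correct fix: line 51: replace `bound` with `base`.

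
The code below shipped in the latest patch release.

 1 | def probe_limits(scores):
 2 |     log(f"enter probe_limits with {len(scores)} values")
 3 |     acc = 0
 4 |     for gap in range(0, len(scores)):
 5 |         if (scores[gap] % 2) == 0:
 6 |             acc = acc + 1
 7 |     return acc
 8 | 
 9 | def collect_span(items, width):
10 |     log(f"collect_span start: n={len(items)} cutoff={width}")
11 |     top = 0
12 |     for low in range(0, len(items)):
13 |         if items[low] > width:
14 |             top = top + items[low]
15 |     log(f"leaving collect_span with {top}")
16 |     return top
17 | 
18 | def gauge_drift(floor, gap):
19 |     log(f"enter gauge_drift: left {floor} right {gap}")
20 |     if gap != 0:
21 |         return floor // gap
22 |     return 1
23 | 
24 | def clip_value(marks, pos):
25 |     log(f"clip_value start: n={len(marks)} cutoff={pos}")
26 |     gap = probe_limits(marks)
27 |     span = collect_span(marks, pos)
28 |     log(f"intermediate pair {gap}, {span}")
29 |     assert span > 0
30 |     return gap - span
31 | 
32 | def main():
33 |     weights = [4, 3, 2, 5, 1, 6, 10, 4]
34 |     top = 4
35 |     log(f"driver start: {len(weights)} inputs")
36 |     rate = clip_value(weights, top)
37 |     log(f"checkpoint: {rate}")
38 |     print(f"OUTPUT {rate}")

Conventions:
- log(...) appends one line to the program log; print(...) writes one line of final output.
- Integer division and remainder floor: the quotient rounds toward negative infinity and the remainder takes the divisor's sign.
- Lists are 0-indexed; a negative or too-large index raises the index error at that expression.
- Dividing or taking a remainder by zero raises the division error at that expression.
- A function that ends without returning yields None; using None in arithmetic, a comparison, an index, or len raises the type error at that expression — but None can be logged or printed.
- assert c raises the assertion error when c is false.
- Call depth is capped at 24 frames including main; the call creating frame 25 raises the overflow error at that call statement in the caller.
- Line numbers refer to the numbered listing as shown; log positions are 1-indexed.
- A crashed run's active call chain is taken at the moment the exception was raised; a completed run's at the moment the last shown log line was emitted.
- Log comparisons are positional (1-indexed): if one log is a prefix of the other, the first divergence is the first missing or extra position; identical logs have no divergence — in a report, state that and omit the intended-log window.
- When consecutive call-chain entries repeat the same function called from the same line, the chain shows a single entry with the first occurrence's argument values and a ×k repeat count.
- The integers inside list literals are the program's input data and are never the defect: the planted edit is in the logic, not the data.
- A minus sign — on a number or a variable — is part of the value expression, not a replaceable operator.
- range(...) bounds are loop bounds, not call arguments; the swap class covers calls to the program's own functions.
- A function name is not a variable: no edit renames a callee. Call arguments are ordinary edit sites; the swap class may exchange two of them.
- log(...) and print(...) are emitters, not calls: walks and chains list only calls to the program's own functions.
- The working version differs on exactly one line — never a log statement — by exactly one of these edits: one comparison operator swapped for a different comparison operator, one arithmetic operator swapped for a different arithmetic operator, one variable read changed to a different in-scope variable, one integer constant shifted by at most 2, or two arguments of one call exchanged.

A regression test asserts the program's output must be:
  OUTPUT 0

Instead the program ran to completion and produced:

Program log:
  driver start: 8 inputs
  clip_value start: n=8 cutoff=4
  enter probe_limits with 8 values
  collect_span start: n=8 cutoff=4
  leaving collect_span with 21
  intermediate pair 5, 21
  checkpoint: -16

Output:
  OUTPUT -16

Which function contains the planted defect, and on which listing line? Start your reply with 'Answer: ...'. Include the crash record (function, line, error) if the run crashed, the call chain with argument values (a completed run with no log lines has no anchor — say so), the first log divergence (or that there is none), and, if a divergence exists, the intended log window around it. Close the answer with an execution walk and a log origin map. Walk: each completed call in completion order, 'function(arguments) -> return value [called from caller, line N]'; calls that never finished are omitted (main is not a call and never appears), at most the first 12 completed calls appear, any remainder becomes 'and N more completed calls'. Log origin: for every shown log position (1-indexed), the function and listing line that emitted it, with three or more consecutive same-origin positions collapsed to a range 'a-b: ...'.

Answer: the defect is in clip_value at line 30.
Core observation: Log line 7 is where behavior first shows: 'checkpoint: -16' appears instead of 'checkpoint: 0'.
Call chain: main.
First divergence: at position 7 the run shows 'checkpoint: -16' where the working version logs 'checkpoint: 0'.
Intended log window:
  5: leaving collect_span with 21
  6: intermediate pair 5, 21
  7: checkpoint: 0
Execution walk:
  probe_limits([4, 3, 2, 5, 1, 6, 10, 4]) -> 5  [called from clip_value, line 26]
  collect_span([4, 3, 2, 5, 1, 6, 10, 4], 4) -> 21  [called from clip_value, line 27]
  clip_value([4, 3, 2, 5, 1, 6, 10, 4], 4) -> -16  [called from main, line 36]
Log origin:
  1: logged in main at line 35
  2: logged in clip_value at line 25
  3: logged in probe_limits at line 2
  4: logged in collect_span at line 10
  5: logged in collect_span at line 15
  6: logged in clip_value at line 28
  7: logged in main at line 37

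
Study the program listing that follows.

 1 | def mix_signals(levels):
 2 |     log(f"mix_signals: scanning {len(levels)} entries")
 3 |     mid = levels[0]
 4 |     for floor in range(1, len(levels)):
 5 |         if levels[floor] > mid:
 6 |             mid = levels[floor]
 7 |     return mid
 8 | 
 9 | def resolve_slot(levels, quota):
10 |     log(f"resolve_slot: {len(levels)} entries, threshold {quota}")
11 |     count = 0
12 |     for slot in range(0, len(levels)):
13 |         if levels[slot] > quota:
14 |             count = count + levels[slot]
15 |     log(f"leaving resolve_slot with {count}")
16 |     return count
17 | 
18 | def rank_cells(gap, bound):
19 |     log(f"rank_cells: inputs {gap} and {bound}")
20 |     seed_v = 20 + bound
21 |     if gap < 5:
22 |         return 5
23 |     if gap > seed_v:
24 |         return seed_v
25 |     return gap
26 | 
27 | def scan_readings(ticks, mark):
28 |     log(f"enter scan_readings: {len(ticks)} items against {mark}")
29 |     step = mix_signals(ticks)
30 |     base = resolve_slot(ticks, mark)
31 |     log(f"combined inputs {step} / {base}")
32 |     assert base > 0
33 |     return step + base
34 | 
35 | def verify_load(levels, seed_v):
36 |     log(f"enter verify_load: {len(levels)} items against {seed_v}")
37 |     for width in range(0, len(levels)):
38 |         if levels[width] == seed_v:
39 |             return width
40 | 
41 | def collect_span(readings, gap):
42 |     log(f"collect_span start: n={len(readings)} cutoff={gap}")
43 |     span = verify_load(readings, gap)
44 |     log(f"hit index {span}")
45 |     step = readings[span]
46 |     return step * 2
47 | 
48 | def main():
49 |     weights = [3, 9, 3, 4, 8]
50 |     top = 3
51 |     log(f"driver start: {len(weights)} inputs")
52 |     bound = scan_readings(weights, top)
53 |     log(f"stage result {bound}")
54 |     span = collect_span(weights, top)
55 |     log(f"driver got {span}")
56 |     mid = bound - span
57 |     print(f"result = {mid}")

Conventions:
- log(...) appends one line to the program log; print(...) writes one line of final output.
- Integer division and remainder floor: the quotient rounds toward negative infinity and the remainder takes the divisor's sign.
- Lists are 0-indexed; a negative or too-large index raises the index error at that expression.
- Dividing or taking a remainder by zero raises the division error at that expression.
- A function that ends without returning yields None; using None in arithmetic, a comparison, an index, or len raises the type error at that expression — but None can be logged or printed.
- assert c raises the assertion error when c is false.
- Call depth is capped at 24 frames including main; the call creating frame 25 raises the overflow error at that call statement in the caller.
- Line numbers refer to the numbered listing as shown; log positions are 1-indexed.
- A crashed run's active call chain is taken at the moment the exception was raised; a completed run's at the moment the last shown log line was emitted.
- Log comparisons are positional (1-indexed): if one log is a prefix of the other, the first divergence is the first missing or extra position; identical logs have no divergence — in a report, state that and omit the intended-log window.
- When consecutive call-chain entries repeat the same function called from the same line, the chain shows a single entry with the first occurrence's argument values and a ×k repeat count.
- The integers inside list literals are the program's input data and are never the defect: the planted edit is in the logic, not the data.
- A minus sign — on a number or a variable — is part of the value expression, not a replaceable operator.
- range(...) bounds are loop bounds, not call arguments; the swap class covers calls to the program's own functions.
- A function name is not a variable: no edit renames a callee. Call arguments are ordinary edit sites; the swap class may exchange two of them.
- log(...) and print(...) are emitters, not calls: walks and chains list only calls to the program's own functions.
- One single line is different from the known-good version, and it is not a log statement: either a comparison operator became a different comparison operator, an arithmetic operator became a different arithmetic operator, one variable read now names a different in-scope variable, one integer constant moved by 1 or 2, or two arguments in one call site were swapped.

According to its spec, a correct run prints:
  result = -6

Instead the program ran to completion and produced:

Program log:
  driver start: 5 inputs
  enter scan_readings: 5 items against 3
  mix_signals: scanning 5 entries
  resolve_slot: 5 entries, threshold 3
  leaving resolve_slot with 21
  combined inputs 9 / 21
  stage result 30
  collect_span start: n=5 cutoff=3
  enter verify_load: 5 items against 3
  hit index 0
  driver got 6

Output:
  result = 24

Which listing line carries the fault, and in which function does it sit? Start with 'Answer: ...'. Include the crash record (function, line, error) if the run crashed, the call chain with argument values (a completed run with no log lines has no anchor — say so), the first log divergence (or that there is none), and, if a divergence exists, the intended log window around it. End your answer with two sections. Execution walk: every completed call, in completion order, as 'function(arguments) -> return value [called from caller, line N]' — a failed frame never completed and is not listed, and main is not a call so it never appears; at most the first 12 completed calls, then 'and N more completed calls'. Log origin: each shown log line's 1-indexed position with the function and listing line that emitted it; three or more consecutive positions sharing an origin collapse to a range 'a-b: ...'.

Answer: the defect is in scan_readings at line 33.
Key observation: The earliest visible damage is log position 7 — 'stage result 30' rather than the intended 'stage result 0'.
Call chain: main.
First divergence: position 7 — shown 'stage result 30', intended 'stage result 0'.
Intended log window:
  5: leaving resolve_slot with 21
  6: combined inputs 9 / 21
  7: stage result 0
  8: collect_span start: n=5 cutoff=3
Execution walk:
  mix_signals([3, 9, 3, 4, 8]) -> 9  [called from scan_readings, line 29]
  resolve_slot([3, 9, 3, 4, 8], 3) -> 21  [called from scan_readings, line 30]
  scan_readings([3, 9, 3, 4, 8], 3) -> 30  [called from main, line 52]
  verify_load([3, 9, 3, 4, 8], 3) -> 0  [called from collect_span, line 43]
  collect_span([3, 9, 3, 4, 8], 3) -> 6  [called from main, line 54]
Origin of each log line:
  1: logged in main at line 51
  2: logged in scan_readings at line 28
  3: logged in mix_signals at line 2
  4: logged in resolve_slot at line 10
  5: logged in resolve_slot at line 15
  6: logged in scan_readings at line 31
  7: logged in main at line 53
  8: logged in collect_span at line 42
  9: logged in verify_load at line 36
  10: logged in collect_span at line 44
  11: logged in main at line 55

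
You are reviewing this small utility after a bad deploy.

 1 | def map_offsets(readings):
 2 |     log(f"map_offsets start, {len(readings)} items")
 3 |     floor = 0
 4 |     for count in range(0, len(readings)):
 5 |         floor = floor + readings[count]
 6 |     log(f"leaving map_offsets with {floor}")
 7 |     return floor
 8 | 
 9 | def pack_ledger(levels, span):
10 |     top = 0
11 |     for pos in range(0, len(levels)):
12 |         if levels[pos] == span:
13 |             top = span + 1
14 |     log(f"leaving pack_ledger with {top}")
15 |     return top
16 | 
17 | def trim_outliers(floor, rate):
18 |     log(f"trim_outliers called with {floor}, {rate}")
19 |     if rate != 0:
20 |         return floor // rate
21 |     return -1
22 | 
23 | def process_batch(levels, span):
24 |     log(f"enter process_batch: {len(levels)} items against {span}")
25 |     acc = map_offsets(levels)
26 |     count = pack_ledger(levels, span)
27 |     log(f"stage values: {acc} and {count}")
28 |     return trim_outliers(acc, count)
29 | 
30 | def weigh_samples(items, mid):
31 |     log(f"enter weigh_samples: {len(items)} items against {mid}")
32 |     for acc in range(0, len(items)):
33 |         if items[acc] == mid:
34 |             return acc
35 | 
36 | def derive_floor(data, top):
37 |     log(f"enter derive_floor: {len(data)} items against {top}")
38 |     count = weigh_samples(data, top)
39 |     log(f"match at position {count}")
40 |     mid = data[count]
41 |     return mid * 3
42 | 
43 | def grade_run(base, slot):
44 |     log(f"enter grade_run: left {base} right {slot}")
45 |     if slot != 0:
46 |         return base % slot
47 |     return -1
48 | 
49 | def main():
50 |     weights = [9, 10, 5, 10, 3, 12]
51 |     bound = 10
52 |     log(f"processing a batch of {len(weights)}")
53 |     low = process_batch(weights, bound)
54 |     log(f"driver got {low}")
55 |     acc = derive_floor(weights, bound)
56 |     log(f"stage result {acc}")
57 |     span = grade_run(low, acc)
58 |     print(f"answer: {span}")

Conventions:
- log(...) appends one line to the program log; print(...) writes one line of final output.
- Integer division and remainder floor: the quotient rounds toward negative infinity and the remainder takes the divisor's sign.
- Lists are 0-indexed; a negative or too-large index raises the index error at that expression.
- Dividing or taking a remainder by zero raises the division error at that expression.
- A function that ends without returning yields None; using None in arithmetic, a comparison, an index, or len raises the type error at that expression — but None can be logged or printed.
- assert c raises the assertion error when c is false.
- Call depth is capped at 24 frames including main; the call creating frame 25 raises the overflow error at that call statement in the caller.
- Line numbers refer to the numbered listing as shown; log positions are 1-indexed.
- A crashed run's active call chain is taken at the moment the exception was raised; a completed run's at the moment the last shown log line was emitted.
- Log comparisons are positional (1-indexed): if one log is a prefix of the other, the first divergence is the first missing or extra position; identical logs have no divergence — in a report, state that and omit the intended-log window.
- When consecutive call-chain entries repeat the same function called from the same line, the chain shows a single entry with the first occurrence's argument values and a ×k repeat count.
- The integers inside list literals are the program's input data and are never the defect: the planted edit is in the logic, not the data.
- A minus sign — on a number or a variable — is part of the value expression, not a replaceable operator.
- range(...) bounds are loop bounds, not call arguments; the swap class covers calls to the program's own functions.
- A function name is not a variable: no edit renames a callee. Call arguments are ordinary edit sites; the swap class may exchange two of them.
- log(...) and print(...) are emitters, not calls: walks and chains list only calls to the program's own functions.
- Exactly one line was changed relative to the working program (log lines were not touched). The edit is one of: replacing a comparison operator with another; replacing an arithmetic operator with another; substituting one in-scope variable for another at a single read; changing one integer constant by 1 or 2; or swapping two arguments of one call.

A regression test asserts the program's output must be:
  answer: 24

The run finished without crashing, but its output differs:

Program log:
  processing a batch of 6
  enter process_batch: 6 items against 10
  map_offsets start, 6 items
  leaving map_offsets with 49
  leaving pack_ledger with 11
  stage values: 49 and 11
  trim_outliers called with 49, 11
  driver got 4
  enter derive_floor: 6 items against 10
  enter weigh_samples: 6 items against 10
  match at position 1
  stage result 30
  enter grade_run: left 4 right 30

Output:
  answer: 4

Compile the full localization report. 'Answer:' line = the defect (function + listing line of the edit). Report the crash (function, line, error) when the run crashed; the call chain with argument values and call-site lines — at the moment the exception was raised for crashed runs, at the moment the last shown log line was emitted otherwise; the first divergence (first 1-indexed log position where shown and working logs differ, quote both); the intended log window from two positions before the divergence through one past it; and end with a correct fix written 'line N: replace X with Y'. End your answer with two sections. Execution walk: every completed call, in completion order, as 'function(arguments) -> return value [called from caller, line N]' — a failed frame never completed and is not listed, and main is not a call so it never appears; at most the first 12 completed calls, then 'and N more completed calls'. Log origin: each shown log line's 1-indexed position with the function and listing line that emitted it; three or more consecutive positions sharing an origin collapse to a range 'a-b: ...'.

Answer: the defect is in pack_ledger at line 13.
Core observation: Everything matches until log position 5, which reads 'leaving pack_ledger with 11' in place of 'leaving pack_ledger with 2'.
Call chain: main -> grade_run(4, 30) (called at line 57).
First divergence: position 5; shown 'leaving pack_ledger with 11' vs intended 'leaving pack_ledger with 2'.
Intended log window:
  3: map_offsets start, 6 items
  4: leaving map_offsets with 49
  5: leaving pack_ledger with 2
  6: stage values: 49 and 2
Execution walk:
  map_offsets([9, 10, 5, 10, 3, 12]) -> 49  [called from process_batch, line 25]
  pack_ledger([9, 10, 5, 10, 3, 12], 10) -> 11  [called from process_batch, line 26]
  trim_outliers(49, 11) -> 4  [called from process_batch, line 28]
  process_batch([9, 10, 5, 10, 3, 12], 10) -> 4  [called from main, line 53]
  weigh_samples([9, 10, 5, 10, 3, 12], 10) -> 1  [called from derive_floor, line 38]
  derive_floor([9, 10, 5, 10, 3, 12], 10) -> 30  [called from main, line 55]
  grade_run(4, 30) -> 4  [called from main, line 57]
Origin of each log line:
  1: from main, line 52
  2: from process_batch, line 24
  3: from map_offsets, line 2
  4: from map_offsets, line 6
  5: from pack_ledger, line 14
  6: from process_batch, line 27
  7: from trim_outliers, line 18
  8: from main, line 54
  9: from derive_floor, line 37
  10: from weigh_samples, line 31
  11: from derive_floor, line 39
  12: from main, line 56
  13: from grade_run, line 44
A correct fix: line 13: replace `span` with `top`.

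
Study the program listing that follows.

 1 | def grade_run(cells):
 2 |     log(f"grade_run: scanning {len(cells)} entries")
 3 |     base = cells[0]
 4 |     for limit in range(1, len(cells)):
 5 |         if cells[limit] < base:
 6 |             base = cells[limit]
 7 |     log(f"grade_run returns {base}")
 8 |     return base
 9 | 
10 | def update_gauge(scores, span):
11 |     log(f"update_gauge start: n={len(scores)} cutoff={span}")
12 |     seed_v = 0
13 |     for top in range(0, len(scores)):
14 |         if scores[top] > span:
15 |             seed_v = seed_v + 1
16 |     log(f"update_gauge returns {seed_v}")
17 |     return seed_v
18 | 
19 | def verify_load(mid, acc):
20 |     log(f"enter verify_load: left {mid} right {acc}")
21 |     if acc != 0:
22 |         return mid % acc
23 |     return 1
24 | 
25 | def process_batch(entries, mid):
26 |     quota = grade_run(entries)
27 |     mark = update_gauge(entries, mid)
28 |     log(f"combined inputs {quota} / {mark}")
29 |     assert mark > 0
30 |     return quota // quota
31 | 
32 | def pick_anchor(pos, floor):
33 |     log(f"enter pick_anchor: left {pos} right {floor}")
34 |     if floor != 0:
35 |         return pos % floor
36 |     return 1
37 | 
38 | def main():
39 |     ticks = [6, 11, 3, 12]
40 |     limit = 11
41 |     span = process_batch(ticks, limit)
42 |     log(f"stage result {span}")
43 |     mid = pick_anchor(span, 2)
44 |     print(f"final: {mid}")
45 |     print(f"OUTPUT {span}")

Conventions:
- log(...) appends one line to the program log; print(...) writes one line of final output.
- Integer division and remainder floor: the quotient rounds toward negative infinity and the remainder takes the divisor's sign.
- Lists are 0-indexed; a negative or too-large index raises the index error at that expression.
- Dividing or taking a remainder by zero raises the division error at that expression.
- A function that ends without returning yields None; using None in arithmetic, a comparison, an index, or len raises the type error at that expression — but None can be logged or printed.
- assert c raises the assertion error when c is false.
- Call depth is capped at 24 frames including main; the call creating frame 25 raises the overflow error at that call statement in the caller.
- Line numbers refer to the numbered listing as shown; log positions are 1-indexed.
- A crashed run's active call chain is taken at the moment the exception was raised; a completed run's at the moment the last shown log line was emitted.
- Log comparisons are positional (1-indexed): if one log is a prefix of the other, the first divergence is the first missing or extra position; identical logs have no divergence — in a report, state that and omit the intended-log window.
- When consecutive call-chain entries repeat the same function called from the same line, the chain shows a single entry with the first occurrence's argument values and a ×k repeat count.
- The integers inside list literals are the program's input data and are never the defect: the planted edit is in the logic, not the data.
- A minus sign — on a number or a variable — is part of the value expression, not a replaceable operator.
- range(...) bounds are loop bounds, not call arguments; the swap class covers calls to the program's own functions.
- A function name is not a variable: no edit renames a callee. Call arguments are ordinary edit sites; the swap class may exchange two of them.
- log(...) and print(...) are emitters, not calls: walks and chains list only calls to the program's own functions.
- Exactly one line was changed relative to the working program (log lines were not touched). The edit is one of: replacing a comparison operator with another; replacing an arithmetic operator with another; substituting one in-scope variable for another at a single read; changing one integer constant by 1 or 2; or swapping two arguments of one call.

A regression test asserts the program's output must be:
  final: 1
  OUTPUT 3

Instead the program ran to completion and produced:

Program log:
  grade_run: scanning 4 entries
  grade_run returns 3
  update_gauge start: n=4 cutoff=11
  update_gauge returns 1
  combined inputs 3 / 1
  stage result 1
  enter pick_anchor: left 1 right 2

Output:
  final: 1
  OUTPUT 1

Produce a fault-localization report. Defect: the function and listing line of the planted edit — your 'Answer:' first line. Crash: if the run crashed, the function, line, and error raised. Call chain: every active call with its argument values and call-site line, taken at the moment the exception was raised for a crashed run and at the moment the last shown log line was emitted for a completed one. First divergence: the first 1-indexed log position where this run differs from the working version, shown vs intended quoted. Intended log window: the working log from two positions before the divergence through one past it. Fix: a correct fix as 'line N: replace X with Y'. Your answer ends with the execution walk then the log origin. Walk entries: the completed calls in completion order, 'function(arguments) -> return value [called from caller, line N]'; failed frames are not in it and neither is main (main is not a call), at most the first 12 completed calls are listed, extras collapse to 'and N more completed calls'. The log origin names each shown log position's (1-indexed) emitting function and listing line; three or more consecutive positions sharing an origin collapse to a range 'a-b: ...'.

Answer: the defect is in process_batch at line 30.
Core observation: The log first diverges at position 6: the faulty run prints 'stage result 1' where the working version prints 'stage result 3'.
Call chain: main -> pick_anchor(1, 2) (called at line 43).
First divergence: at position 6 the run shows 'stage result 1' where the working version logs 'stage result 3'.
Intended log window:
  4: update_gauge returns 1
  5: combined inputs 3 / 1
  6: stage result 3
  7: enter pick_anchor: left 3 right 2
Execution walk:
  grade_run([6, 11, 3, 12]) -> 3  [called from process_batch, line 26]
  update_gauge([6, 11, 3, 12], 11) -> 1  [called from process_batch, line 27]
  process_batch([6, 11, 3, 12], 11) -> 1  [called from main, line 41]
  pick_anchor(1, 2) -> 1  [called from main, line 43]
Log line origins:
  1 — grade_run, line 2
  2 — grade_run, line 7
  3 — update_gauge, line 11
  4 — update_gauge, line 16
  5 — process_batch, line 28
  6 — main, line 42
  7 — pick_anchor, line 33
A correct fix: line 30: replace `quota // quota` with `quota // mark`.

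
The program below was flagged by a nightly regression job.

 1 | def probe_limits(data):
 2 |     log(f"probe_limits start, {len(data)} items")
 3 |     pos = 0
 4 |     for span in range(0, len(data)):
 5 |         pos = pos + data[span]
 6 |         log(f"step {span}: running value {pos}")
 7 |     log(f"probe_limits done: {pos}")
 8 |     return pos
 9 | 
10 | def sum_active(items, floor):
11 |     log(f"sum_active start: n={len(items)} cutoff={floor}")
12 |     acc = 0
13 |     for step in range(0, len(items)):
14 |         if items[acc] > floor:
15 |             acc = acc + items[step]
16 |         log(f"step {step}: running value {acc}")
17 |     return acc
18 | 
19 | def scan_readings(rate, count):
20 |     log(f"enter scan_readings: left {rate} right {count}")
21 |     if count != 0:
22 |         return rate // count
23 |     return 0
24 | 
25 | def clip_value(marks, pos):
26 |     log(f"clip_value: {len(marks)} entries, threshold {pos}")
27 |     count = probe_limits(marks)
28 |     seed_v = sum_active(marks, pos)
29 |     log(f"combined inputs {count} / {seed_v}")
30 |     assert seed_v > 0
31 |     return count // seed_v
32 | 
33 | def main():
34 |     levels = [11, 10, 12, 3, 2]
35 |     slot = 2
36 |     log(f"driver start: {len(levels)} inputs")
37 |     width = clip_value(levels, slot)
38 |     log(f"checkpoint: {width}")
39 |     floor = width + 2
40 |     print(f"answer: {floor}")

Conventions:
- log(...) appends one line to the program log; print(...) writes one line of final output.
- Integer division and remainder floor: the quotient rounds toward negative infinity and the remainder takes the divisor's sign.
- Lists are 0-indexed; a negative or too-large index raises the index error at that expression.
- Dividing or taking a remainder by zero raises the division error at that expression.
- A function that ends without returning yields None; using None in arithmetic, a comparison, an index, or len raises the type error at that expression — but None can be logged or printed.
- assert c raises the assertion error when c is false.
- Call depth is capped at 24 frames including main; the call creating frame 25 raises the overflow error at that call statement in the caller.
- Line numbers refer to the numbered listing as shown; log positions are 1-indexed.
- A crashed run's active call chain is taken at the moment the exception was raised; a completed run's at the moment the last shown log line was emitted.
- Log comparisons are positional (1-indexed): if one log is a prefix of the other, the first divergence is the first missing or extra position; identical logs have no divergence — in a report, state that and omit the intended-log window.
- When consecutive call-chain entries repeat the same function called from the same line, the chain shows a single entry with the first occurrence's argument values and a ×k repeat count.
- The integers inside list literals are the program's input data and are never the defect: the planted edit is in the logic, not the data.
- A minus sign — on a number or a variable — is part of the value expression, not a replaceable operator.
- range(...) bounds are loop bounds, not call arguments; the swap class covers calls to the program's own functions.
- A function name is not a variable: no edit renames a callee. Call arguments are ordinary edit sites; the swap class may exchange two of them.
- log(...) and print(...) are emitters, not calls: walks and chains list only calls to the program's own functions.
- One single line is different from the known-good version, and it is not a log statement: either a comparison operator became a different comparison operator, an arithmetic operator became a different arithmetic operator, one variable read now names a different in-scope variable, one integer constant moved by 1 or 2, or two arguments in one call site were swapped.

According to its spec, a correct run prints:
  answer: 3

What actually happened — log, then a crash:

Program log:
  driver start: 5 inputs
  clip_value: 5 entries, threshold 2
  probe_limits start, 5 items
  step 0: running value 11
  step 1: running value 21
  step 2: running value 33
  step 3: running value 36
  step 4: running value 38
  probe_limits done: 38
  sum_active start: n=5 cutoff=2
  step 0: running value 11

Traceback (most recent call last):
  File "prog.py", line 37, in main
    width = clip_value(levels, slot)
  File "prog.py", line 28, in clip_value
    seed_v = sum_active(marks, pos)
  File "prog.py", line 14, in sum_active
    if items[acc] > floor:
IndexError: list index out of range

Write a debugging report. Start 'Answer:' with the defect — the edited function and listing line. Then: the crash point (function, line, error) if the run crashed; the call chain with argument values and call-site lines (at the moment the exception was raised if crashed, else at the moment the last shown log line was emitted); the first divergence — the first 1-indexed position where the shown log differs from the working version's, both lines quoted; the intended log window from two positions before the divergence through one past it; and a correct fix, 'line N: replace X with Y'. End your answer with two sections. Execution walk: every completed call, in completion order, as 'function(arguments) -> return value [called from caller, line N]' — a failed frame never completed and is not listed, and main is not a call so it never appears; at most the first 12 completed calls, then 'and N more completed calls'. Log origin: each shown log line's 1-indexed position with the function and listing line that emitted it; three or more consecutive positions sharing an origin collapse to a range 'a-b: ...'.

Answer: the defect is in sum_active at line 14.
Key observation: The log ends early — 11 lines, where the working version next logs 'step 1: running value 21'.
Crash: sum_active, line 14, IndexError.
Call chain: main -> clip_value([11, 10, 12, 3, 2], 2) (called at line 37) -> sum_active([11, 10, 12, 3, 2], 2) (called at line 28).
First divergence: position 12 (shown log ended at 11 lines; the working version continues: 'step 1: running value 21').
Intended log window:
  10: sum_active start: n=5 cutoff=2
  11: step 0: running value 11
  12: step 1: running value 21
  13: step 2: running value 33
Execution walk:
  probe_limits([11, 10, 12, 3, 2]) -> 38  [called from clip_value, line 27]
Log origin:
  1: logged in main at line 36
  2: logged in clip_value at line 26
  3: logged in probe_limits at line 2
  4-8: logged in probe_limits at line 6
  9: logged in probe_limits at line 7
  10: logged in sum_active at line 11
  11: logged in sum_active at line 16
A correct fix: line 14: replace `acc` with `step`.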